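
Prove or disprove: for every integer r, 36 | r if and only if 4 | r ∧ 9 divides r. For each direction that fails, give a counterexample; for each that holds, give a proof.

Both implications hold.

[⇒] If 36 ∣ r, write r = 36q. Since 36 = 9·4, r = 4·(9q), so 4 ∣ r; and since 36 = 4·9, r = 9·(4q), so 9 ∣ r.

[⇐] Suppose 4 ∣ r and 9 ∣ r. Any common multiple of 4 and 9 is a multiple of their lcm; here gcd(4, 9) = 1, so lcm(4, 9) = 4·9 = 36, so 36 ∣ r.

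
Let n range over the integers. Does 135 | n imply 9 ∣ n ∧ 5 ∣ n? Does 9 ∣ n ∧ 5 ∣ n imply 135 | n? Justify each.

The forward direction holds; the converse fails.

(⟹) If 135 ∣ n, write n = 135q. Since 135 = 15·9, n = 9·(15q), so 9 ∣ n; and since 135 = 27·5, n = 5·(27q), so 5 ∣ n.

(⟸) This fails: take n = 45. Both 9 ∣ 45 and 5 ∣ 45, yet 45 is not a multiple of 135 (since 45 = 0·135 + 45), so 135 ∤ 45.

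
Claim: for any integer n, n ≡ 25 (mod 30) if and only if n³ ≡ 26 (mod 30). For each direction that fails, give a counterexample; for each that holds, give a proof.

Neither direction holds.

(⇒) This fails: take n = 25. Then 25 ≡ 25 (mod 30), but 25³ = 15625 ≡ 25 (mod 30), not 26.

(⇐) This fails: take n = 26. Then 26³ = 17576 ≡ 26 (mod 30), yet 26 ≡ 26 (mod 30), not 25.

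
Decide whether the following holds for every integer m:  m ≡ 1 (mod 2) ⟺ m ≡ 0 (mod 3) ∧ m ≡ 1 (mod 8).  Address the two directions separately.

Only the converse holds.

(→) This fails: m = 1 gives 1 ≡ 1 (mod 2) but 1 ≡ 1 (mod 3), so the conjunction on the right does not hold.

(←) Conversely, if m ≡ 0 (mod 3) and m ≡ 1 (mod 8), then by the Chinese remainder theorem m ≡ 9 (mod 24). Since 9 ≡ 1 (mod 2) and 2 ∣ 24, we get m ≡ 1 (mod 2).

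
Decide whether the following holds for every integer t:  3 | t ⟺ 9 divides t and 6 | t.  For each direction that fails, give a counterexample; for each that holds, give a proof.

Only the converse holds.

(⇒) This fails: take t = 3. Certainly 3 ∣ 3, but 9 ∤ 3.

(⇐) Suppose 9 ∣ t and 6 ∣ t. Any common multiple of 9 and 6 is a multiple of their lcm; here lcm(9, 6) = 9·6/gcd(9, 6) = 54/3 = 18, so 18 ∣ t. Since 3 ∣ 18, it follows that 3 ∣ t.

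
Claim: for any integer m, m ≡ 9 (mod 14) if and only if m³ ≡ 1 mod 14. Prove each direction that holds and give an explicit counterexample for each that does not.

Only the forward direction holds.

[⇒] Suppose m ≡ 9 (mod 14). Write m = 14j + 9. Then (14j + 9)³ = 2744j³ + 5292j² + 3402j + 729 = 14(196j³ + 378j² + 243j + 52) + 1, so m³ ≡ 1 (mod 14).

[⇐] This fails: take m = 1. Then 1³ = 1 ≡ 1 (mod 14), yet 1 ≡ 1 (mod 14), not 9.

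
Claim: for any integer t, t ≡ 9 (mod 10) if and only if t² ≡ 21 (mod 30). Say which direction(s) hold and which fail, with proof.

(→) This fails: take t = 19. Then 19 ≡ 9 (mod 10), but 19² = 361 ≡ 1 (mod 30), not 21.

(←) This fails: take t = 21. Then 21² = 441 ≡ 21 (mod 30), yet 21 ≡ 1 (mod 10), not 9.

Both directions fail.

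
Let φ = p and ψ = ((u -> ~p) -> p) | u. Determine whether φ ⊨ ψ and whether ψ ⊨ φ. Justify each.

Only the forward implication holds.

(⇒) Assume the antecedent. If u is true, ((u -> ~p) -> p) | u reduces to true regardless of the other variables. If u is false, the antecedent forces (u = F, p = T), and ((u -> ~p) -> p) | u holds there. Either way ((u -> ~p) -> p) | u holds.

(⇐) This fails. Under u = T, p = F, the left side is false but the right side is true.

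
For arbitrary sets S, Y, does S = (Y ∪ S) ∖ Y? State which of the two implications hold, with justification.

The sets are not equal: only the reverse inclusion holds.

(⊆) This inclusion fails. Take S = {1}, Y = {1}; then 1 ∈ S but 1 ∉ (Y ∪ S) ∖ Y.

(⊇) Let x ∈ (Y ∪ S) ∖ Y. Then x ∈ S and x ∉ Y, from which x ∈ S.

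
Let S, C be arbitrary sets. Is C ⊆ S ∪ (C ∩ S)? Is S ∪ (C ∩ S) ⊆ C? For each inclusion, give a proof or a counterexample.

Both inclusions fail.

Forward inclusion. This inclusion fails. Take S = ∅, C = {1}; then 1 ∈ C but 1 ∉ S ∪ (C ∩ S).

Reverse inclusion. This inclusion fails. Take S = {1}, C = ∅; then 1 ∈ S ∪ (C ∩ S) but 1 ∉ C.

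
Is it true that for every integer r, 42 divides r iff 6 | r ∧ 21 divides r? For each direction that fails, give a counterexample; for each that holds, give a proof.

The biconditional holds.

(→) If 42 ∣ r, write r = 42q. Since 42 = 7·6, r = 6·(7q), so 6 ∣ r; and since 42 = 2·21, r = 21·(2q), so 21 ∣ r.

(←) Suppose 6 ∣ r and 21 ∣ r. Any common multiple of 6 and 21 is a multiple of their lcm; here lcm(6, 21) = 6·21/gcd(6, 21) = 126/3 = 42, so 42 ∣ r.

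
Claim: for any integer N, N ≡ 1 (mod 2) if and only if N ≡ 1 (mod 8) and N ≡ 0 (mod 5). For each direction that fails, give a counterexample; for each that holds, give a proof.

The forward direction fails; the converse holds.

(→) This fails: N = 1 gives 1 ≡ 1 (mod 2) but 1 ≡ 1 (mod 5), so the conjunction on the right does not hold.

(←) Conversely, if N ≡ 1 (mod 8) and N ≡ 0 (mod 5), then by the Chinese remainder theorem N ≡ 25 (mod 40). Since 25 ≡ 1 (mod 2) and 2 ∣ 40, we get N ≡ 1 (mod 2).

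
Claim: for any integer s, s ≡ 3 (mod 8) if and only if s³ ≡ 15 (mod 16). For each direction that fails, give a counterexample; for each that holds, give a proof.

(⇒) fails and (⇐) fails.

(⟹) This fails: take s = 3. Then 3 ≡ 3 (mod 8), but 3³ = 27 ≡ 11 (mod 16), not 15.

(⟸) This fails: take s = 15. Then 15³ = 3375 ≡ 15 (mod 16), yet 15 ≡ 7 (mod 8), not 3.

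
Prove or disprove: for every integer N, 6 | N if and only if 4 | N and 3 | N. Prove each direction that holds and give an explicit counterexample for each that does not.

(⇒) fails; (⇐) holds.

(⟹) This fails: take N = 6. Certainly 6 ∣ 6, but 4 ∤ 6.

(⟸) Suppose 4 ∣ N and 3 ∣ N. Any common multiple of 4 and 3 is a multiple of their lcm; here gcd(4, 3) = 1, so lcm(4, 3) = 4·3 = 12, so 12 ∣ N. Since 6 ∣ 12, it follows that 6 ∣ N.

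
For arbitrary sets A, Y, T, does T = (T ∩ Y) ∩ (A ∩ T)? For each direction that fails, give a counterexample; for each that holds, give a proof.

(⟹) This inclusion fails. Take A = ∅, Y = ∅, T = {1}; then 1 ∈ T but 1 ∉ (T ∩ Y) ∩ (A ∩ T).

(⟸) Let x ∈ (T ∩ Y) ∩ (A ∩ T). Then x ∈ A ∩ Y ∩ T, from which x ∈ T.

(⊆) fails; (⊇) holds.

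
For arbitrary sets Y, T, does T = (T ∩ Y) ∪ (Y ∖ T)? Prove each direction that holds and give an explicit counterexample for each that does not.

Neither inclusion holds.

(⟹) This inclusion fails. Take Y = ∅, T = {1}; then 1 ∈ T but 1 ∉ (T ∩ Y) ∪ (Y ∖ T).

(⟸) This inclusion fails. Take Y = {1}, T = ∅; then 1 ∈ (T ∩ Y) ∪ (Y ∖ T) but 1 ∉ T.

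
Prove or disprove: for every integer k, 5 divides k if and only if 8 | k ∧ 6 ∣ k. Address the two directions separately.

(⇒) This fails: take k = 5. Certainly 5 ∣ 5, but 8 ∤ 5.

(⇐) This fails: take k = 24. Both 8 ∣ 24 and 6 ∣ 24, yet 24 is not a multiple of 5 (since 24 = 4·5 + 4), so 5 ∤ 24.

Both directions fail.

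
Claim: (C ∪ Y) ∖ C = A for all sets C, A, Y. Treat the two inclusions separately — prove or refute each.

Both inclusions fail.

(⟹) This inclusion fails. Take C = ∅, A = ∅, Y = {1}; then 1 ∈ (C ∪ Y) ∖ C but 1 ∉ A.

(⟸) This inclusion fails. Take C = ∅, A = {1}, Y = ∅; then 1 ∈ A but 1 ∉ (C ∪ Y) ∖ C.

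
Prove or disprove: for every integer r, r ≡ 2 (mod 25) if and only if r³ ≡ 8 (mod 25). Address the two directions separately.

The biconditional holds.

(⇒) Suppose r ≡ 2 (mod 25). Write r = 25j + 2. Then (25j + 2)³ = 15625j³ + 3750j² + 300j + 8 = 25(625j³ + 150j² + 12j) + 8, so r³ ≡ 8 (mod 25).

(⇐) Conversely, suppose r³ ≡ 8 (mod 25). The only residue r in {0, …, 24} with r³ ≡ 8 (mod 25) is r = 2, so r ≡ 2 (mod 25).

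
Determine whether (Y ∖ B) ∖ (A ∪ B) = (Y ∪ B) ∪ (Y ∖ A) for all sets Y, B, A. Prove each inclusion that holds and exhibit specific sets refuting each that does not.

Reverse inclusion. This inclusion fails. Take Y = ∅, B = {1}, A = ∅; then 1 ∈ (Y ∪ B) ∪ (Y ∖ A) but 1 ∉ (Y ∖ B) ∖ (A ∪ B).

Forward inclusion. Let x ∈ (Y ∖ B) ∖ (A ∪ B). Then x ∈ Y and x ∉ B, A, from which x ∈ (Y ∪ B) ∪ (Y ∖ A).

Only the forward inclusion holds.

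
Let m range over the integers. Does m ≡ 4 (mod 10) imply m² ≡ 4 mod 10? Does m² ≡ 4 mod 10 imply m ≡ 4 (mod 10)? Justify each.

Neither direction holds.

(⇒) This fails: take m = 4. Then 4 ≡ 4 (mod 10), but 4² = 16 ≡ 6 (mod 10), not 4.

(⇐) This fails: take m = 2. Then 2² = 4 ≡ 4 (mod 10), yet 2 ≡ 2 (mod 10), not 4.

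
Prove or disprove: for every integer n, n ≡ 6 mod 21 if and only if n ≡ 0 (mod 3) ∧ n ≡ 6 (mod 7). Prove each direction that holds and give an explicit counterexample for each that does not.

The biconditional holds.

(⇒) Suppose n ≡ 6 (mod 21); write n = 21j + 6. Since 3 ∣ 21, reducing mod 3 gives n ≡ 6 ≡ 0 (mod 3); since 7 ∣ 21, reducing mod 7 gives n ≡ 6 (mod 7).

(⇐) Conversely, if n ≡ 0 (mod 3) and n ≡ 6 (mod 7), then by the Chinese remainder theorem n ≡ 6 (mod 21). This is exactly n ≡ 6 (mod 21).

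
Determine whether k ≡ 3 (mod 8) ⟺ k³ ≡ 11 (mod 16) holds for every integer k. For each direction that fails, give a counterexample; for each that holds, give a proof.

(⟹) This fails: take k = 11. Then 11 ≡ 3 (mod 8), but 11³ = 1331 ≡ 3 (mod 16), not 11.

(⟸) Conversely, the residues r modulo 16 with r³ ≡ 11 (mod 16) are exactly {3}, and each is ≡ 3 (mod 8).

The forward direction fails; the converse holds.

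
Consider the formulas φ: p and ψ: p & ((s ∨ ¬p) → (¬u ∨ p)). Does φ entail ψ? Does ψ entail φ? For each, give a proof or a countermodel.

Both directions hold.

(⇐) Assume the antecedent. If p is true, p reduces to true regardless of the other variables. If p is false, the antecedent cannot hold. Either way p holds.

(⇒) Assume the antecedent. If p is true, p & ((s ∨ ¬p) → (¬u ∨ p)) reduces to true regardless of the other variables. If p is false, the antecedent cannot hold. Either way p & ((s ∨ ¬p) → (¬u ∨ p)) holds.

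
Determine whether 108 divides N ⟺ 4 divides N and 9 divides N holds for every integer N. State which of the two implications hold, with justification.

Only the forward direction holds.

(⟹) If 108 ∣ N, write N = 108q. Since 108 = 27·4, N = 4·(27q), so 4 ∣ N; and since 108 = 12·9, N = 9·(12q), so 9 ∣ N.

(⟸) This fails: take N = 36. Both 4 ∣ 36 and 9 ∣ 36, yet 36 is not a multiple of 108 (since 36 = 0·108 + 36), so 108 ∤ 36.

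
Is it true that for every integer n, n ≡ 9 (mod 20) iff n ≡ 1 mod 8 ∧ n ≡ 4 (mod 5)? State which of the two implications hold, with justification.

(⇒) fails; (⇐) holds.

[⇒] This fails: n = 29 gives 29 ≡ 9 (mod 20) but 29 ≡ 5 (mod 8), so the conjunction on the right does not hold.

[⇐] Conversely, if n ≡ 1 (mod 8) and n ≡ 4 (mod 5), then by the Chinese remainder theorem n ≡ 9 (mod 40). Since 9 ≡ 9 (mod 20) and 20 ∣ 40, we get n ≡ 9 (mod 20).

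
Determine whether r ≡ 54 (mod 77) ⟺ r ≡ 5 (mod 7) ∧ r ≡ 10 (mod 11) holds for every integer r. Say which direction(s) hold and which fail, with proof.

Equivalent; both directions hold.

(→) Suppose r ≡ 54 (mod 77); write r = 77j + 54. Since 7 ∣ 77, reducing mod 7 gives r ≡ 54 ≡ 5 (mod 7); since 11 ∣ 77, reducing mod 11 gives r ≡ 54 ≡ 10 (mod 11).

(←) Conversely, if r ≡ 5 (mod 7) and r ≡ 10 (mod 11), then by the Chinese remainder theorem r ≡ 54 (mod 77). This is exactly r ≡ 54 (mod 77).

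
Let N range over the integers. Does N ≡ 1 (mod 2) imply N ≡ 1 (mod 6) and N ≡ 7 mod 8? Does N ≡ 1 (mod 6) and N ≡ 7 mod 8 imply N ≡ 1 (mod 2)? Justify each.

(⟹) This fails: N = 1 gives 1 ≡ 1 (mod 2) but 1 ≡ 1 (mod 8), so the conjunction on the right does not hold.

(⟸) Conversely, if N ≡ 1 (mod 6) and N ≡ 7 (mod 8), then by the Chinese remainder theorem N ≡ 7 (mod 24). Since 7 ≡ 1 (mod 2) and 2 ∣ 24, we get N ≡ 1 (mod 2).

Only the reverse direction holds.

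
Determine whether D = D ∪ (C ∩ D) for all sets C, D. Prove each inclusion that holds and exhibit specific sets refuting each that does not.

Forward inclusion. Let x ∈ D. Then either x ∈ D and x ∉ C; or x ∈ C ∩ D. In each case x ∈ D ∪ (C ∩ D), so D ⊆ D ∪ (C ∩ D).

Reverse inclusion. Let x ∈ D ∪ (C ∩ D). Then either x ∈ D and x ∉ C; or x ∈ C ∩ D. In each case x ∈ D, so D ∪ (C ∩ D) ⊆ D.

The two sets are equal.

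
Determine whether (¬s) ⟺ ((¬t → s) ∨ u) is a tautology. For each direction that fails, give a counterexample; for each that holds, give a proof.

[⇒] This fails. Under s = F, u = F, t = F, the left side is true but the right side is false.

[⇐] This fails. Under s = T, u = F, t = F, the left side is false but the right side is true.

Both directions fail.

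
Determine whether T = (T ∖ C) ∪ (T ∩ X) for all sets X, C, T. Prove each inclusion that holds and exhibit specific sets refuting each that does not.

(⊆) This inclusion fails. Take X = ∅, C = {1}, T = {1}; then 1 ∈ T but 1 ∉ (T ∖ C) ∪ (T ∩ X).

(⊇) Let x ∈ (T ∖ C) ∪ (T ∩ X). Then either x ∈ T and x ∉ X, C; or x ∈ X ∩ T and x ∉ C; or x ∈ X ∩ C ∩ T. In each case x ∈ T, so (T ∖ C) ∪ (T ∩ X) ⊆ T.

(⊆) fails; (⊇) holds.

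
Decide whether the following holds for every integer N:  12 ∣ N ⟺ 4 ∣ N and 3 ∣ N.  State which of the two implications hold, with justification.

(⇒) If 12 ∣ N, write N = 12q. Since 12 = 3·4, N = 4·(3q), so 4 ∣ N; and since 12 = 4·3, N = 3·(4q), so 3 ∣ N.

(⇐) Suppose 4 ∣ N and 3 ∣ N. Any common multiple of 4 and 3 is a multiple of their lcm; here gcd(4, 3) = 1, so lcm(4, 3) = 4·3 = 12, so 12 ∣ N.

Both directions hold.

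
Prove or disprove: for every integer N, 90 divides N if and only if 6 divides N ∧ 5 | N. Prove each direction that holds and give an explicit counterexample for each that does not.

(⇐) This fails: take N = 30. Both 6 ∣ 30 and 5 ∣ 30, yet 30 is not a multiple of 90 (since 30 = 0·90 + 30), so 90 ∤ 30.

(⇒) If 90 ∣ N, write N = 90q. Since 90 = 15·6, N = 6·(15q), so 6 ∣ N; and since 90 = 18·5, N = 5·(18q), so 5 ∣ N.

Only the forward direction holds.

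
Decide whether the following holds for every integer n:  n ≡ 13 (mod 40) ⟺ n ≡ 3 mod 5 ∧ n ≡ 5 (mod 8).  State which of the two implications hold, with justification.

Both directions hold.

(⇒) Suppose n ≡ 13 (mod 40); write n = 40j + 13. Since 5 ∣ 40, reducing mod 5 gives n ≡ 13 ≡ 3 (mod 5); since 8 ∣ 40, reducing mod 8 gives n ≡ 13 ≡ 5 (mod 8).

(⇐) Conversely, if n ≡ 3 (mod 5) and n ≡ 5 (mod 8), then by the Chinese remainder theorem n ≡ 13 (mod 40). This is exactly n ≡ 13 (mod 40).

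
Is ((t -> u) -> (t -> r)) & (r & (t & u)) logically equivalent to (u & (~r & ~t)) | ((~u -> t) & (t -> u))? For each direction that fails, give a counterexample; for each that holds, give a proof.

(⇒) holds; (⇐) fails.

(⇒) Assume the antecedent. If u is true, the consequent reduces to true regardless of the other variables. If u is false, the antecedent cannot hold. Either way the consequent holds.

(⇐) This fails. Under u = T, r = F, t = F, the left side is false but the right side is true.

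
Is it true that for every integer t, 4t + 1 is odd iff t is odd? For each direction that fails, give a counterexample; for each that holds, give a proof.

(→) This fails: take t = 2. Then 4t + 1 = 9, which is odd, yet t = 2 is even, not odd.

(←) Suppose t is odd. Since 4 is even, 4t is even for every t, so 4t + 1 has the same parity as 1, which is odd. Hence 4t + 1 is odd.

(⇒) fails; (⇐) holds.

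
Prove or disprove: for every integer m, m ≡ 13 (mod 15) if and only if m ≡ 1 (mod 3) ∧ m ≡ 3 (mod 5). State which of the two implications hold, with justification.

The biconditional holds.

[⇒] Suppose m ≡ 13 (mod 15); write m = 15j + 13. Since 3 ∣ 15, reducing mod 3 gives m ≡ 13 ≡ 1 (mod 3); since 5 ∣ 15, reducing mod 5 gives m ≡ 13 ≡ 3 (mod 5).

[⇐] Conversely, if m ≡ 1 (mod 3) and m ≡ 3 (mod 5), then by the Chinese remainder theorem m ≡ 13 (mod 15). This is exactly m ≡ 13 (mod 15).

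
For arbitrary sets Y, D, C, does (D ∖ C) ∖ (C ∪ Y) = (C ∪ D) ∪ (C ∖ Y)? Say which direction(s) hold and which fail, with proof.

(⟹) Let x ∈ (D ∖ C) ∖ (C ∪ Y). Then x ∈ D and x ∉ Y, C, from which x ∈ (C ∪ D) ∪ (C ∖ Y).

(⟸) This inclusion fails. Take Y = {1}, D = {1}, C = ∅; then 1 ∈ (C ∪ D) ∪ (C ∖ Y) but 1 ∉ (D ∖ C) ∖ (C ∪ Y).

Only the forward inclusion holds.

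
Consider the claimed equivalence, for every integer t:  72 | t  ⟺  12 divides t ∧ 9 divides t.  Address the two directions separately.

Forward direction. If 72 ∣ t, write t = 72q. Since 72 = 6·12, t = 12·(6q), so 12 ∣ t; and since 72 = 8·9, t = 9·(8q), so 9 ∣ t.

Converse. This fails: take t = 36. Both 12 ∣ 36 and 9 ∣ 36, yet 36 is not a multiple of 72 (since 36 = 0·72 + 36), so 72 ∤ 36.

Only the forward direction holds.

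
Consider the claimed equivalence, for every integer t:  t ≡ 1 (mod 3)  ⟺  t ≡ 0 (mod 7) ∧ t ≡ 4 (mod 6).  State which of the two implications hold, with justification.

[⇒] This fails: t = 1 gives 1 ≡ 1 (mod 3) but 1 ≡ 1 (mod 7), so the conjunction on the right does not hold.

[⇐] Conversely, if t ≡ 0 (mod 7) and t ≡ 4 (mod 6), then by the Chinese remainder theorem t ≡ 28 (mod 42). Since 28 ≡ 1 (mod 3) and 3 ∣ 42, we get t ≡ 1 (mod 3).

The forward direction fails; the converse holds.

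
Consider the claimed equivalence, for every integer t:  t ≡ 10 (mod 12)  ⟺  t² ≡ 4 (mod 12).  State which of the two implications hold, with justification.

(←) This fails: take t = 2. Then 2² = 4 ≡ 4 (mod 12), yet 2 ≡ 2 (mod 12), not 10.

(→) Suppose t ≡ 10 (mod 12). Write t = 12j + 10. Then (12j + 10)² = 144j² + 240j + 100 = 12(12j² + 20j + 8) + 4, so t² ≡ 4 (mod 12).

The forward direction holds; the converse fails.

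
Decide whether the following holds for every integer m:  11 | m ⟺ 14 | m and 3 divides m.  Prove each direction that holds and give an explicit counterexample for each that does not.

Both directions fail.

(⟹) This fails: take m = 11. Certainly 11 ∣ 11, but 14 ∤ 11.

(⟸) This fails: take m = 42. Both 14 ∣ 42 and 3 ∣ 42, yet 42 is not a multiple of 11 (since 42 = 3·11 + 9), so 11 ∤ 42.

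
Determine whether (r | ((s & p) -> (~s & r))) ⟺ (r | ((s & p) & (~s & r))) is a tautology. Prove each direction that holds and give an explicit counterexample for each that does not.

Only the reverse direction holds.

Forward direction. This fails. Under r = F, s = F, p = F, the left side is true but the right side is false.

Converse. Assume the antecedent. If r is true, r | ((s & p) -> (~s & r)) reduces to true regardless of the other variables. If r is false, the antecedent cannot hold. Either way r | ((s & p) -> (~s & r)) holds.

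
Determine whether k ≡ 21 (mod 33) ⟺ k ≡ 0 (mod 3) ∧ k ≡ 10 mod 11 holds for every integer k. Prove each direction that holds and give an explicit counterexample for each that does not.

Equivalent; both directions hold.

(←) If k ≡ 0 (mod 3) and k ≡ 10 (mod 11), then by the Chinese remainder theorem k ≡ 21 (mod 33). This is exactly k ≡ 21 (mod 33).

(→) Suppose k ≡ 21 (mod 33); write k = 33j + 21. Since 3 ∣ 33, reducing mod 3 gives k ≡ 21 ≡ 0 (mod 3); since 11 ∣ 33, reducing mod 11 gives k ≡ 21 ≡ 10 (mod 11).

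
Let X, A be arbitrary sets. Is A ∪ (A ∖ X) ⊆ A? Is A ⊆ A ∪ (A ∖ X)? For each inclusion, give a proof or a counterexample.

(⊆) Let x ∈ A ∪ (A ∖ X). Then either x ∈ A and x ∉ X; or x ∈ X ∩ A. In each case x ∈ A, so A ∪ (A ∖ X) ⊆ A.

(⊇) Let x ∈ A. Then either x ∈ A and x ∉ X; or x ∈ X ∩ A. In each case x ∈ A ∪ (A ∖ X), so A ⊆ A ∪ (A ∖ X).

The two sets are equal.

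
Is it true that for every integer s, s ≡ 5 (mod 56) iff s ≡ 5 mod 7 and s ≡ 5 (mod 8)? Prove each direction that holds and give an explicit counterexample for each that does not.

(⟹) Suppose s ≡ 5 (mod 56); write s = 56j + 5. Since 7 ∣ 56, reducing mod 7 gives s ≡ 5 (mod 7); since 8 ∣ 56, reducing mod 8 gives s ≡ 5 (mod 8).

(⟸) Conversely, if s ≡ 5 (mod 7) and s ≡ 5 (mod 8), then by the Chinese remainder theorem s ≡ 5 (mod 56). This is exactly s ≡ 5 (mod 56).

Both directions hold; the statement is true.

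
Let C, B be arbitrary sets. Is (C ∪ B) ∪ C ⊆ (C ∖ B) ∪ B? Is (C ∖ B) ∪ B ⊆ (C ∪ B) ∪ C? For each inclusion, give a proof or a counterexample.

Both inclusions hold; the sets are equal.

Forward inclusion. Let x ∈ (C ∪ B) ∪ C. Then either x ∈ C and x ∉ B; or x ∈ B and x ∉ C; or x ∈ C ∩ B. In each case x ∈ (C ∖ B) ∪ B, so (C ∪ B) ∪ C ⊆ (C ∖ B) ∪ B.

Reverse inclusion. Let x ∈ (C ∖ B) ∪ B. Then either x ∈ C and x ∉ B; or x ∈ B and x ∉ C; or x ∈ C ∩ B. In each case x ∈ (C ∪ B) ∪ C, so (C ∖ B) ∪ B ⊆ (C ∪ B) ∪ C.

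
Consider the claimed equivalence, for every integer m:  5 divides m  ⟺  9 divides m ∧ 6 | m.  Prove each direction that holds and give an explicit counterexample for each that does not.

Both directions fail.

Forward direction. This fails: take m = 5. Certainly 5 ∣ 5, but 9 ∤ 5.

Converse. This fails: take m = 18. Both 9 ∣ 18 and 6 ∣ 18, yet 18 is not a multiple of 5 (since 18 = 3·5 + 3), so 5 ∤ 18.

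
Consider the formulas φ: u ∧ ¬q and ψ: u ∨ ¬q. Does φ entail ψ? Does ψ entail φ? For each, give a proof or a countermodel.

Only the forward implication holds.

[⇐] This fails. Under q = F, u = F, the left side is false but the right side is true.

[⇒] Assume the antecedent. If q is true, the antecedent cannot hold. If q is false, u ∨ ¬q reduces to true regardless of the other variables. Either way u ∨ ¬q holds.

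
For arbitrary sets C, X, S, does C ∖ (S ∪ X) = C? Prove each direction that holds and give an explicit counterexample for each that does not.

(⊆) holds; (⊇) fails.

(⟹) Let x ∈ C ∖ (S ∪ X). Then x ∈ C and x ∉ X, S, from which x ∈ C.

(⟸) This inclusion fails. Take C = {1}, X = {1}, S = ∅; then 1 ∈ C but 1 ∉ C ∖ (S ∪ X).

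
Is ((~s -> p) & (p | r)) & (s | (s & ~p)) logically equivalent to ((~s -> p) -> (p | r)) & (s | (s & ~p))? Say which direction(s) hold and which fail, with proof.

Equivalent; both directions hold.

(⟹) Assume the antecedent. If p is true, the antecedent forces (p = T, s = T, r = F) or (p = T, s = T, r = T), and the consequent holds there. If p is false, the antecedent forces (p = F, s = T, r = T), and the consequent holds there. Either way the consequent holds.

(⟸) Assume the antecedent. If p is true, the antecedent forces (p = T, s = T, r = F) or (p = T, s = T, r = T), and the consequent holds there. If p is false, the antecedent forces (p = F, s = T, r = T), and the consequent holds there. Either way the consequent holds.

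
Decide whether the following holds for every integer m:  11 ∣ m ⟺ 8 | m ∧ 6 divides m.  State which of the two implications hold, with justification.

Neither direction holds.

(⟹) This fails: take m = 11. Certainly 11 ∣ 11, but 8 ∤ 11.

(⟸) This fails: take m = 24. Both 8 ∣ 24 and 6 ∣ 24, yet 24 is not a multiple of 11 (since 24 = 2·11 + 2), so 11 ∤ 24.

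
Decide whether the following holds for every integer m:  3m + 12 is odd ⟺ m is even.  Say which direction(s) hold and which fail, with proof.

Both directions fail.

Forward direction. This fails: m = 5 gives 3m + 12 = 27, which is odd, but 5 is odd, not even.

Converse. This also fails: m = 0 is even, but 3m + 12 = 12 is even, not odd.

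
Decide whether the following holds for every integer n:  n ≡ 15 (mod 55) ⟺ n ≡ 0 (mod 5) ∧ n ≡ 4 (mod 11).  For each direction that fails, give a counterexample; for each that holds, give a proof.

(→) Suppose n ≡ 15 (mod 55); write n = 55j + 15. Since 5 ∣ 55, reducing mod 5 gives n ≡ 15 ≡ 0 (mod 5); since 11 ∣ 55, reducing mod 11 gives n ≡ 15 ≡ 4 (mod 11).

(←) Conversely, if n ≡ 0 (mod 5) and n ≡ 4 (mod 11), then by the Chinese remainder theorem n ≡ 15 (mod 55). This is exactly n ≡ 15 (mod 55).

Both directions hold; the statement is true.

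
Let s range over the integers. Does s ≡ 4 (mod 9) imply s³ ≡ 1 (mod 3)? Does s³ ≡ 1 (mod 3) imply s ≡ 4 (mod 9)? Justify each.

Only the forward direction holds.

[⇐] This fails: take s = 1. Then 1³ = 1 ≡ 1 (mod 3), yet 1 ≡ 1 (mod 9), not 4.

[⇒] Suppose s ≡ 4 (mod 9). Then s³ ≡ 4³ = 64 (mod 9), and since 3 ∣ 9, also s³ ≡ 1 (mod 3).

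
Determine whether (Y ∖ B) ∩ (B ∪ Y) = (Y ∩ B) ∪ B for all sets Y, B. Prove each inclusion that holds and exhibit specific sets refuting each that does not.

(⟹) This inclusion fails. Take Y = {1}, B = ∅; then 1 ∈ (Y ∖ B) ∩ (B ∪ Y) but 1 ∉ (Y ∩ B) ∪ B.

(⟸) This inclusion fails. Take Y = ∅, B = {1}; then 1 ∈ (Y ∩ B) ∪ B but 1 ∉ (Y ∖ B) ∩ (B ∪ Y).

Neither inclusion holds.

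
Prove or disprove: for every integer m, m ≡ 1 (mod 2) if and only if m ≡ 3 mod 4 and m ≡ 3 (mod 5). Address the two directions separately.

(⇒) This fails: m = 1 gives 1 ≡ 1 (mod 2) but 1 ≡ 1 (mod 4), so the conjunction on the right does not hold.

(⇐) Conversely, if m ≡ 3 (mod 4) and m ≡ 3 (mod 5), then by the Chinese remainder theorem m ≡ 3 (mod 20). Since 3 ≡ 1 (mod 2) and 2 ∣ 20, we get m ≡ 1 (mod 2).

The forward direction fails; the converse holds.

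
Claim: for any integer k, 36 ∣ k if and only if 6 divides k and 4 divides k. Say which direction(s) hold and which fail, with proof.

(⟸) This fails: take k = 12. Both 6 ∣ 12 and 4 ∣ 12, yet 12 is not a multiple of 36 (since 12 = 0·36 + 12), so 36 ∤ 12.

(⟹) If 36 ∣ k, write k = 36q. Since 36 = 6·6, k = 6·(6q), so 6 ∣ k; and since 36 = 9·4, k = 4·(9q), so 4 ∣ k.

Only the forward direction holds.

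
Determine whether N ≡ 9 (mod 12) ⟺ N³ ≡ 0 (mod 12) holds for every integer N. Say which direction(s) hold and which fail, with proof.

(⟹) This fails: take N = 9. Then 9 ≡ 9 (mod 12), but 9³ = 729 ≡ 9 (mod 12), not 0.

(⟸) This fails: take N = 0. Then 0³ = 0 ≡ 0 (mod 12), yet 0 ≡ 0 (mod 12), not 9.

Both directions fail.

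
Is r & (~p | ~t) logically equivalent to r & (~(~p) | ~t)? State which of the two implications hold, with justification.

(⟹) This fails. Under r = T, t = T, p = F, the left side is true but the right side is false.

(⟸) This fails. Under r = T, t = T, p = T, the left side is false but the right side is true.

Neither implication holds.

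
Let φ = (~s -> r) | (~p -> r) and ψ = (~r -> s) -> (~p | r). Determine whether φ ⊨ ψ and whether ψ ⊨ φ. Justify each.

(⟹) This fails. Under p = T, s = T, r = F, the left side is true but the right side is false.

(⟸) This fails. Under p = F, s = F, r = F, the left side is false but the right side is true.

(⇒) fails and (⇐) fails.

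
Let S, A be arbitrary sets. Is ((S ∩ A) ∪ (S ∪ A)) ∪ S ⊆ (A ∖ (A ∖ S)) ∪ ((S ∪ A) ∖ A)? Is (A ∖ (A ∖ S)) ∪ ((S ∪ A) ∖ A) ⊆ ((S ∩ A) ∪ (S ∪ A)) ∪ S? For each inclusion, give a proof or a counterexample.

(⊆) This inclusion fails. Take S = ∅, A = {1}; then 1 ∈ ((S ∩ A) ∪ (S ∪ A)) ∪ S but 1 ∉ (A ∖ (A ∖ S)) ∪ ((S ∪ A) ∖ A).

(⊇) Let x ∈ (A ∖ (A ∖ S)) ∪ ((S ∪ A) ∖ A). Then either x ∈ S and x ∉ A; or x ∈ S ∩ A. In each case x ∈ ((S ∩ A) ∪ (S ∪ A)) ∪ S, so (A ∖ (A ∖ S)) ∪ ((S ∪ A) ∖ A) ⊆ ((S ∩ A) ∪ (S ∪ A)) ∪ S.

Only the reverse inclusion holds.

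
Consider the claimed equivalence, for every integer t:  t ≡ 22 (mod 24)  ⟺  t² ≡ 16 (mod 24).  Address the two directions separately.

Both directions fail.

[⇒] This fails: take t = 22. Then 22 ≡ 22 (mod 24), but 22² = 484 ≡ 4 (mod 24), not 16.

[⇐] This fails: take t = 4. Then 4² = 16 ≡ 16 (mod 24), yet 4 ≡ 4 (mod 24), not 22.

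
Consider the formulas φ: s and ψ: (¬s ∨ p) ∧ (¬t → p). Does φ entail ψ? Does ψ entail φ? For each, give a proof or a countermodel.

Neither implication holds.

(⟹) This fails. Under s = T, t = F, p = F, the left side is true but the right side is false.

(⟸) This fails. Under s = F, t = T, p = F, the left side is false but the right side is true.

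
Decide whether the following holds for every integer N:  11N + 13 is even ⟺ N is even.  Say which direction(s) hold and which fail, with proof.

(⇒) fails and (⇐) fails.

(⟹) This fails: N = 1 gives 11N + 13 = 24, which is even, but 1 is odd, not even.

(⟸) This also fails: N = 0 is even, but 11N + 13 = 13 is odd, not even.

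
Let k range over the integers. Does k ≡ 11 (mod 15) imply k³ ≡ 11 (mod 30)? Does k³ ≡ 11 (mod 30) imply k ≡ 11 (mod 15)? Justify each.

Forward direction. This fails: take k = 26. Then 26 ≡ 11 (mod 15), but 26³ = 17576 ≡ 26 (mod 30), not 11.

Converse. The residues r modulo 30 with r³ ≡ 11 (mod 30) are exactly {11}, and each is ≡ 11 (mod 15).

Not equivalent: only (⇐) holds.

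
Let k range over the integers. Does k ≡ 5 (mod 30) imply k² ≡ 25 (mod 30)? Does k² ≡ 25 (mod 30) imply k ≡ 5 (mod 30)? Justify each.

[⇒] Suppose k ≡ 5 (mod 30). Write k = 30j + 5. Then (30j + 5)² = 900j² + 300j + 25 = 30(30j² + 10j) + 25, so k² ≡ 25 (mod 30).

[⇐] This fails: take k = 25. Then 25² = 625 ≡ 25 (mod 30), yet 25 ≡ 25 (mod 30), not 5.

Only the forward implication holds.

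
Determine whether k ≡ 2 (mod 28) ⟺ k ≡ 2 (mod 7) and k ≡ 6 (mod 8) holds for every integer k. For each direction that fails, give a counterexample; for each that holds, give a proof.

(⇒) This fails: k = 2 gives 2 ≡ 2 (mod 28) but 2 ≡ 2 (mod 8), so the conjunction on the right does not hold.

(⇐) Conversely, if k ≡ 2 (mod 7) and k ≡ 6 (mod 8), then by the Chinese remainder theorem k ≡ 30 (mod 56). Since 30 ≡ 2 (mod 28) and 28 ∣ 56, we get k ≡ 2 (mod 28).

Only the reverse direction holds.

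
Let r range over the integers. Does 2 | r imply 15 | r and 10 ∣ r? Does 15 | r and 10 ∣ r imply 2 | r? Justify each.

Converse. Suppose 15 ∣ r and 10 ∣ r. Any common multiple of 15 and 10 is a multiple of their lcm; here lcm(15, 10) = 15·10/gcd(15, 10) = 150/5 = 30, so 30 ∣ r. Since 2 ∣ 30, it follows that 2 ∣ r.

Forward direction. This fails: take r = 2. Certainly 2 ∣ 2, but 15 ∤ 2.

The forward direction fails; the converse holds.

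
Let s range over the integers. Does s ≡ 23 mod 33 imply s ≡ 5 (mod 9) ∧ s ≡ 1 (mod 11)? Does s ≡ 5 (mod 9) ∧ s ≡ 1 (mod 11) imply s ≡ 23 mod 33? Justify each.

Not equivalent: only (⇐) holds.

[⇒] This fails: s = 56 gives 56 ≡ 23 (mod 33) but 56 ≡ 2 (mod 9), so the conjunction on the right does not hold.

[⇐] Conversely, if s ≡ 5 (mod 9) and s ≡ 1 (mod 11), then by the Chinese remainder theorem s ≡ 23 (mod 99). Since 23 ≡ 23 (mod 33) and 33 ∣ 99, we get s ≡ 23 (mod 33).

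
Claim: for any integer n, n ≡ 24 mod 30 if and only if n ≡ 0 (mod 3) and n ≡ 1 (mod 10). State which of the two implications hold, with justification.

Neither direction holds.

Forward direction. This fails: n = 24 gives 24 ≡ 24 (mod 30) but 24 ≡ 4 (mod 10), so the conjunction on the right does not hold.

Converse. This fails: n = 21 satisfies both congruences on the right (21 ≡ 0 mod 3 and 21 ≡ 1 mod 10) yet 21 ≡ 21 (mod 30), not 24.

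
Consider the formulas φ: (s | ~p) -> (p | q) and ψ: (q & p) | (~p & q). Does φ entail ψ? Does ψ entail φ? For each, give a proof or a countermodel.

Only the reverse direction holds.

(⇒) This fails. Under p = T, q = F, s = F, the left side is true but the right side is false.

(⇐) Assume the antecedent. If p is true, (s | ~p) -> (p | q) reduces to true regardless of the other variables. If p is false, the antecedent forces (p = F, q = T, s = F) or (p = F, q = T, s = T), and (s | ~p) -> (p | q) holds there. Either way (s | ~p) -> (p | q) holds.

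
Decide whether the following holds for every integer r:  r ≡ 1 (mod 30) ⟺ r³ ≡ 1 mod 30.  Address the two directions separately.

Both directions hold.

Forward direction. Suppose r ≡ 1 (mod 30). Write r = 30j + 1. Then (30j + 1)³ = 27000j³ + 2700j² + 90j + 1 = 30(900j³ + 90j² + 3j) + 1, so r³ ≡ 1 (mod 30).

Converse. Suppose r³ ≡ 1 (mod 30). The only residue r in {0, …, 29} with r³ ≡ 1 (mod 30) is r = 1, so r ≡ 1 (mod 30).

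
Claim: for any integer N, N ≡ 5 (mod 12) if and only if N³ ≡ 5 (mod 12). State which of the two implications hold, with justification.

[⇐] Suppose N³ ≡ 5 (mod 12). The only residue r in {0, …, 11} with r³ ≡ 5 (mod 12) is r = 5, so N ≡ 5 (mod 12).

[⇒] Suppose N ≡ 5 (mod 12). Write N = 12j + 5. Then (12j + 5)³ = 1728j³ + 2160j² + 900j + 125 = 12(144j³ + 180j² + 75j + 10) + 5, so N³ ≡ 5 (mod 12).

Both directions hold; the statement is true.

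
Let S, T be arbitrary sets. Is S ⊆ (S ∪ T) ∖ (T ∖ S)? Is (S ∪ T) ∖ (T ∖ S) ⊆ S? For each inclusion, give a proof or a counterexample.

Both inclusions hold; the sets are equal.

(⟹) Let x ∈ S. Then either x ∈ S and x ∉ T; or x ∈ S ∩ T. In each case x ∈ (S ∪ T) ∖ (T ∖ S), so S ⊆ (S ∪ T) ∖ (T ∖ S).

(⟸) Let x ∈ (S ∪ T) ∖ (T ∖ S). Then either x ∈ S and x ∉ T; or x ∈ S ∩ T. In each case x ∈ S, so (S ∪ T) ∖ (T ∖ S) ⊆ S.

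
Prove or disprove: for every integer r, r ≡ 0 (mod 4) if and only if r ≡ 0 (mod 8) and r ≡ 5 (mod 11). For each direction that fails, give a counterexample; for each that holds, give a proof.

Only the converse holds.

(⟹) This fails: r = 0 gives 0 ≡ 0 (mod 4) but 0 ≡ 0 (mod 11), so the conjunction on the right does not hold.

(⟸) Conversely, if r ≡ 0 (mod 8) and r ≡ 5 (mod 11), then by the Chinese remainder theorem r ≡ 16 (mod 88). Since 16 ≡ 0 (mod 4) and 4 ∣ 88, we get r ≡ 0 (mod 4).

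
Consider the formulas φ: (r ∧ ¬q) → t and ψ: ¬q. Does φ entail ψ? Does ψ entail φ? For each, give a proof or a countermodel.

(→) This fails. Under r = F, t = F, q = T, the left side is true but the right side is false.

(←) This fails. Under r = T, t = F, q = F, the left side is false but the right side is true.

(⇒) fails and (⇐) fails.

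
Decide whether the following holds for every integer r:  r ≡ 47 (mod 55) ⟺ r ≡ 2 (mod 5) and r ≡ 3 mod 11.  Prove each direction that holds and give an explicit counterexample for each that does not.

(⟸) If r ≡ 2 (mod 5) and r ≡ 3 (mod 11), then by the Chinese remainder theorem r ≡ 47 (mod 55). This is exactly r ≡ 47 (mod 55).

(⟹) Suppose r ≡ 47 (mod 55); write r = 55j + 47. Since 5 ∣ 55, reducing mod 5 gives r ≡ 47 ≡ 2 (mod 5); since 11 ∣ 55, reducing mod 11 gives r ≡ 47 ≡ 3 (mod 11).

The biconditional holds.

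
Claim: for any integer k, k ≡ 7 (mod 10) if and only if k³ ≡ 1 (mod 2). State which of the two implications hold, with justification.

Not equivalent: only (⇒) holds.

(→) Suppose k ≡ 7 (mod 10). Then k³ ≡ 7³ = 343 (mod 10), and since 2 ∣ 10, also k³ ≡ 1 (mod 2).

(←) This fails: take k = 1. Then 1³ = 1 ≡ 1 (mod 2), yet 1 ≡ 1 (mod 10), not 7.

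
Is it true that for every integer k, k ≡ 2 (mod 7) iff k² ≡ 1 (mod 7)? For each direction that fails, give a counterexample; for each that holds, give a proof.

(⇒) This fails: take k = 2. Then 2 ≡ 2 (mod 7), but 2² = 4 ≡ 4 (mod 7), not 1.

(⇐) This fails: take k = 1. Then 1² = 1 ≡ 1 (mod 7), yet 1 ≡ 1 (mod 7), not 2.

Neither direction holds.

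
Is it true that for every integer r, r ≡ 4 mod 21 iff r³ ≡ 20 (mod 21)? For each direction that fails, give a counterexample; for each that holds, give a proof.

[⇒] This fails: take r = 4. Then 4 ≡ 4 (mod 21), but 4³ = 64 ≡ 1 (mod 21), not 20.

[⇐] This fails: take r = 5. Then 5³ = 125 ≡ 20 (mod 21), yet 5 ≡ 5 (mod 21), not 4.

(⇒) fails and (⇐) fails.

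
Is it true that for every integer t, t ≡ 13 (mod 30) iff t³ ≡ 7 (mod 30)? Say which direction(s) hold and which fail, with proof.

Forward direction. Suppose t ≡ 13 (mod 30). Write t = 30j + 13. Then (30j + 13)³ = 27000j³ + 35100j² + 15210j + 2197 = 30(900j³ + 1170j² + 507j + 73) + 7, so t³ ≡ 7 (mod 30).

Converse. Suppose t³ ≡ 7 (mod 30). The only residue r in {0, …, 29} with r³ ≡ 7 (mod 30) is r = 13, so t ≡ 13 (mod 30).

Equivalent; both directions hold.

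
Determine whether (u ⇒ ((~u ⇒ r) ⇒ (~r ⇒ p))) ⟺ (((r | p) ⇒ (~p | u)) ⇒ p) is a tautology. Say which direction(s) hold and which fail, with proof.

(⇒) fails; (⇐) holds.

[⇒] This fails. Under p = F, r = F, u = F, the left side is true but the right side is false.

[⇐] Assume the antecedent. If p is true, u ⇒ ((~u ⇒ r) ⇒ (~r ⇒ p)) reduces to true regardless of the other variables. If p is false, the antecedent cannot hold. Either way u ⇒ ((~u ⇒ r) ⇒ (~r ⇒ p)) holds.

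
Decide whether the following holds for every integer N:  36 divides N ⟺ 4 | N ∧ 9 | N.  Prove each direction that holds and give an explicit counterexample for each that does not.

Both directions hold.

(⇒) If 36 ∣ N, write N = 36q. Since 36 = 9·4, N = 4·(9q), so 4 ∣ N; and since 36 = 4·9, N = 9·(4q), so 9 ∣ N.

(⇐) Suppose 4 ∣ N and 9 ∣ N. Any common multiple of 4 and 9 is a multiple of their lcm; here gcd(4, 9) = 1, so lcm(4, 9) = 4·9 = 36, so 36 ∣ N.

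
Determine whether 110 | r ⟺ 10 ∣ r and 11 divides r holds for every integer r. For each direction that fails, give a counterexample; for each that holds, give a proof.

Converse. Suppose 10 ∣ r and 11 ∣ r. Any common multiple of 10 and 11 is a multiple of their lcm; here gcd(10, 11) = 1, so lcm(10, 11) = 10·11 = 110, so 110 ∣ r.

Forward direction. If 110 ∣ r, write r = 110q. Since 110 = 11·10, r = 10·(11q), so 10 ∣ r; and since 110 = 10·11, r = 11·(10q), so 11 ∣ r.

Both directions hold; the statement is true.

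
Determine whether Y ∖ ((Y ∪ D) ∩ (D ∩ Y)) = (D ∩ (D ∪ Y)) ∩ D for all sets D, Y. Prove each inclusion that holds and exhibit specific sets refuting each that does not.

Neither inclusion holds.

Forward inclusion. This inclusion fails. Take D = ∅, Y = {1}; then 1 ∈ Y ∖ ((Y ∪ D) ∩ (D ∩ Y)) but 1 ∉ (D ∩ (D ∪ Y)) ∩ D.

Reverse inclusion. This inclusion fails. Take D = {1}, Y = ∅; then 1 ∈ (D ∩ (D ∪ Y)) ∩ D but 1 ∉ Y ∖ ((Y ∪ D) ∩ (D ∩ Y)).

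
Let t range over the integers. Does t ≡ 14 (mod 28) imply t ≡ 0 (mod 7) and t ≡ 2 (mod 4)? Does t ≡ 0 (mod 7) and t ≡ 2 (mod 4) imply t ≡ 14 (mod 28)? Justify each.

Both directions hold.

[⇐] If t ≡ 0 (mod 7) and t ≡ 2 (mod 4), then by the Chinese remainder theorem t ≡ 14 (mod 28). This is exactly t ≡ 14 (mod 28).

[⇒] Suppose t ≡ 14 (mod 28); write t = 28j + 14. Since 7 ∣ 28, reducing mod 7 gives t ≡ 14 ≡ 0 (mod 7); since 4 ∣ 28, reducing mod 4 gives t ≡ 14 ≡ 2 (mod 4).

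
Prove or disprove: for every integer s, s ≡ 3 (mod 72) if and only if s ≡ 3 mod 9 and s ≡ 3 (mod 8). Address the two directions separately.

Both directions hold.

(←) If s ≡ 3 (mod 9) and s ≡ 3 (mod 8), then by the Chinese remainder theorem s ≡ 3 (mod 72). This is exactly s ≡ 3 (mod 72).

(→) Suppose s ≡ 3 (mod 72); write s = 72j + 3. Since 9 ∣ 72, reducing mod 9 gives s ≡ 3 (mod 9); since 8 ∣ 72, reducing mod 8 gives s ≡ 3 (mod 8).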